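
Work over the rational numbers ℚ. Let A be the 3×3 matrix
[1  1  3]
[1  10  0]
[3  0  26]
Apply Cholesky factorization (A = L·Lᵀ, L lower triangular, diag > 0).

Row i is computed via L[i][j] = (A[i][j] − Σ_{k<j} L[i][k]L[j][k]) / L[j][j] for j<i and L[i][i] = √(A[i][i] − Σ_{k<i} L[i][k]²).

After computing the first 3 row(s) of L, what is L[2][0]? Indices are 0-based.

L[2][0] = 3

Step 1: L[0][0] = √(1) = 1.
  L[1][0] = (1) / L[0][0] = 1.
Step 2: L[1][1] = √(9) = 3.
  L[2][0] = (3) / L[0][0] = 3.
  L[2][1] = (-3) / L[1][1] = -1.
Step 3: L[2][2] = √(16) = 4.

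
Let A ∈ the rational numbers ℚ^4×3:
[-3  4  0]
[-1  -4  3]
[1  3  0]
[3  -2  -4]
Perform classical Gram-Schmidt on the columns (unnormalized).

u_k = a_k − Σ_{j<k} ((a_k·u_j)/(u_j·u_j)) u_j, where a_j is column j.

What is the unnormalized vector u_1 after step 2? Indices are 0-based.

Step 1: u_0 = a_0 = (-3, -1, 1, 3).
Step 2: u_1 = a_1 − (-11/20)·u_0 = (47/20, -91/20, 71/20, -7/20).

u_1 = (47/20, -91/20, 71/20, -7/20)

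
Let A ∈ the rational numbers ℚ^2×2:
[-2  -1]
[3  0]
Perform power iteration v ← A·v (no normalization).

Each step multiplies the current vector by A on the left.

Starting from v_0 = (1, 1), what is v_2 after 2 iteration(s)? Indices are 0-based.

v_2 = (3, -9)

v_0 = (1, 1).
v_1 = A·v_0 = (-3, 3).
v_2 = A·v_1 = (3, -9).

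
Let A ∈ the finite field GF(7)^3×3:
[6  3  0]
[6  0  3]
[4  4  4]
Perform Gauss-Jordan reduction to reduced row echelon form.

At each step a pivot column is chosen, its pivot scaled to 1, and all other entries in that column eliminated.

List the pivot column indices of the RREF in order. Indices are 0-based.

pivot columns: 0, 1, 2

step 1: normalize row 0 (÷6) = (1, 4, 0)
  row 1: subtract 6×row0 = (0, 4, 3)
  row 2: subtract 4×row0 = (0, 2, 4)
step 2: normalize row 1 (÷4) = (0, 1, 6)
  row 0: subtract 4×row1 = (1, 0, 4)
  row 2: subtract 2×row1 = (0, 0, 6)
step 3: normalize row 2 (÷6) = (0, 0, 1)
  row 0: subtract 4×row2 = (1, 0, 0)
  row 1: subtract 6×row2 = (0, 1, 0)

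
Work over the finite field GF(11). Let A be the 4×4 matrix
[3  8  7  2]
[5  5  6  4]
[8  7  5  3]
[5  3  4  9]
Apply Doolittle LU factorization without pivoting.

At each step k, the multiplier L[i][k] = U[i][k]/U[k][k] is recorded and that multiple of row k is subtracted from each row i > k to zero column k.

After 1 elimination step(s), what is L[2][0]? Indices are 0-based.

L[2][0] = 10

k=0: U[0][0]=3
  eliminate (1,0): mult=9, new row 1: (0, 10, 9, 8); set L[1][0]=9
  eliminate (2,0): mult=10, new row 2: (0, 4, 1, 5); set L[2][0]=10
  eliminate (3,0): mult=9, new row 3: (0, 8, 7, 2); set L[3][0]=9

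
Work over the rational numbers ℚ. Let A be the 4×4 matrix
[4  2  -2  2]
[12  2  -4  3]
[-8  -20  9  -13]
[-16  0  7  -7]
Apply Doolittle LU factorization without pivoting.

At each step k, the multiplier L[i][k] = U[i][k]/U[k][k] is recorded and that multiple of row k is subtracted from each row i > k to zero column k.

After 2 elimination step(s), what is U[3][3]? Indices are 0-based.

[col 0] pivot 4
  R1 -= 3*R0 → (0, -4, 2, -3)  (L[1][0] := 3)
  R2 -= -2*R0 → (0, -16, 5, -9)  (L[2][0] := -2)
  R3 -= -4*R0 → (0, 8, -1, 1)  (L[3][0] := -4)
[col 1] pivot -4
  R2 -= 4*R1 → (0, 0, -3, 3)  (L[2][1] := 4)
  R3 -= -2*R1 → (0, 0, 3, -5)  (L[3][1] := -2)

U[3][3] = -5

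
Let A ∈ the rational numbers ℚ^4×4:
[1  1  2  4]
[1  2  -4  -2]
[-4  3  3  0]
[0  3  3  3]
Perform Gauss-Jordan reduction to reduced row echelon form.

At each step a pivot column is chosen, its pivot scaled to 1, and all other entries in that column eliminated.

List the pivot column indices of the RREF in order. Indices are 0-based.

step 1: normalize row 0 (÷1) = (1, 1, 2, 4)
  row 1: subtract 1×row0 = (0, 1, -6, -6)
  row 2: subtract -4×row0 = (0, 7, 11, 16)
step 2: normalize row 1 (÷1) = (0, 1, -6, -6)
  row 0: subtract 1×row1 = (1, 0, 8, 10)
  row 2: subtract 7×row1 = (0, 0, 53, 58)
  row 3: subtract 3×row1 = (0, 0, 21, 21)
step 3: normalize row 2 (÷53) = (0, 0, 1, 58/53)
  row 0: subtract 8×row2 = (1, 0, 0, 66/53)
  row 1: subtract -6×row2 = (0, 1, 0, 30/53)
  row 3: subtract 21×row2 = (0, 0, 0, -105/53)
step 4: normalize row 3 (÷-105/53) = (0, 0, 0, 1)
  row 0: subtract 66/53×row3 = (1, 0, 0, 0)
  row 1: subtract 30/53×row3 = (0, 1, 0, 0)
  row 2: subtract 58/53×row3 = (0, 0, 1, 0)

pivot columns: 0, 1, 2, 3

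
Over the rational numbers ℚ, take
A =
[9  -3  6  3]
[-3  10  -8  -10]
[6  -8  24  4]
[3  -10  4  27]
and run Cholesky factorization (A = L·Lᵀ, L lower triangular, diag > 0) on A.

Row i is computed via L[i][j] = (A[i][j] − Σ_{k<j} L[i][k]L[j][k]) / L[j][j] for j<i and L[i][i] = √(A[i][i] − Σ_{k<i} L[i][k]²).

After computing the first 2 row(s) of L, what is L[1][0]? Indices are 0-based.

L[1][0] = -1

Step 1: L[0][0] = √(9) = 3.
  L[1][0] = (-3) / L[0][0] = -1.
Step 2: L[1][1] = √(9) = 3.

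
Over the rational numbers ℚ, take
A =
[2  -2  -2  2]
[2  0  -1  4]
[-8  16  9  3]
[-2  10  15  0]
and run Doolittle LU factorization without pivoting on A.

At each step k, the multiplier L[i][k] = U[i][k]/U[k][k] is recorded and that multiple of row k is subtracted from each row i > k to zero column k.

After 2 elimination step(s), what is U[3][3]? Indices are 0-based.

[col 0] pivot 2
  R1 -= 1*R0 → (0, 2, 1, 2)  (L[1][0] := 1)
  R2 -= -4*R0 → (0, 8, 1, 11)  (L[2][0] := -4)
  R3 -= -1*R0 → (0, 8, 13, 2)  (L[3][0] := -1)
[col 1] pivot 2
  R2 -= 4*R1 → (0, 0, -3, 3)  (L[2][1] := 4)
  R3 -= 4*R1 → (0, 0, 9, -6)  (L[3][1] := 4)

U[3][3] = -6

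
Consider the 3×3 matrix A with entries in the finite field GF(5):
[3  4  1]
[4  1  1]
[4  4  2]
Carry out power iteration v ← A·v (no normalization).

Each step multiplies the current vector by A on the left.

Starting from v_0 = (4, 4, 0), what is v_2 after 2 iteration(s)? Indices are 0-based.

v_2 = (1, 4, 1)

v_0 = (4, 4, 0).
v_1 = A·v_0 = (3, 0, 2).
v_2 = A·v_1 = (1, 4, 1).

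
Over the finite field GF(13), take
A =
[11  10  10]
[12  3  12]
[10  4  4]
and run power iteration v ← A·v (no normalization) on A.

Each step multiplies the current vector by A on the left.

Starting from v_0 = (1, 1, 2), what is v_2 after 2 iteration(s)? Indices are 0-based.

v_0 = (1, 1, 2).
v_1 = A·v_0 = (2, 0, 9).
v_2 = A·v_1 = (8, 2, 4).

v_2 = (8, 2, 4)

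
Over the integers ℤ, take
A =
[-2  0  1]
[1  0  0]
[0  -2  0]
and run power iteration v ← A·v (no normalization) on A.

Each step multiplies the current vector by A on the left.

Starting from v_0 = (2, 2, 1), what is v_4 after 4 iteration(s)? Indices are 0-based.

v_0 = (2, 2, 1).
v_1 = A·v_0 = (-3, 2, -4).
v_2 = A·v_1 = (2, -3, -4).
v_3 = A·v_2 = (-8, 2, 6).
v_4 = A·v_3 = (22, -8, -4).

v_4 = (22, -8, -4)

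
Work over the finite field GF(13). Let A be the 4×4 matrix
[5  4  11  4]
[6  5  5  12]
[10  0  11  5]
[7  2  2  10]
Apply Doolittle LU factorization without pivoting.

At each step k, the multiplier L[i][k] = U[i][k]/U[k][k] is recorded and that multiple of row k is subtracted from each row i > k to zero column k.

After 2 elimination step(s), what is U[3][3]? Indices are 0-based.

U[3][3] = 4

k=0: U[0][0]=5
  eliminate (1,0): mult=9, new row 1: (0, 8, 10, 2); set L[1][0]=9
  eliminate (2,0): mult=2, new row 2: (0, 5, 2, 10); set L[2][0]=2
  eliminate (3,0): mult=4, new row 3: (0, 12, 10, 7); set L[3][0]=4
k=1: U[1][1]=8
  eliminate (2,1): mult=12, new row 2: (0, 0, 12, 12); set L[2][1]=12
  eliminate (3,1): mult=8, new row 3: (0, 0, 8, 4); set L[3][1]=8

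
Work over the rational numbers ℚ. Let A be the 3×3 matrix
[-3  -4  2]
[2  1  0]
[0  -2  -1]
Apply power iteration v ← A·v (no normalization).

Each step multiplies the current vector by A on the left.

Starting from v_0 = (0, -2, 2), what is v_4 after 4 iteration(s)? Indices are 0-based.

v_0 = (0, -2, 2).
v_1 = A·v_0 = (12, -2, 2).
v_2 = A·v_1 = (-24, 22, 2).
v_3 = A·v_2 = (-12, -26, -46).
v_4 = A·v_3 = (48, -50, 98).

v_4 = (48, -50, 98)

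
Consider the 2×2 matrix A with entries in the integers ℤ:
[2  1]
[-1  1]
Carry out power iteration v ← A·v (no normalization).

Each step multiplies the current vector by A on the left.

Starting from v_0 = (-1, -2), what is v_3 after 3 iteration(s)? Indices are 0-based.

v_0 = (-1, -2).
v_1 = A·v_0 = (-4, -1).
v_2 = A·v_1 = (-9, 3).
v_3 = A·v_2 = (-15, 12).

v_3 = (-15, 12)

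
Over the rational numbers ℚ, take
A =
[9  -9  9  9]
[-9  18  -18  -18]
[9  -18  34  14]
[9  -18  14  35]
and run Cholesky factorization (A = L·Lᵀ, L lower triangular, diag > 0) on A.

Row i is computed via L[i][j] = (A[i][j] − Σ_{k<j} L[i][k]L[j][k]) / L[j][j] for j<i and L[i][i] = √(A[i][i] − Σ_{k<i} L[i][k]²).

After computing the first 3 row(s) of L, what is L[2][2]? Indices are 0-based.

Step 1: L[0][0] = √(9) = 3.
  L[1][0] = (-9) / L[0][0] = -3.
Step 2: L[1][1] = √(9) = 3.
  L[2][0] = (9) / L[0][0] = 3.
  L[2][1] = (-9) / L[1][1] = -3.
Step 3: L[2][2] = √(16) = 4.

L[2][2] = 4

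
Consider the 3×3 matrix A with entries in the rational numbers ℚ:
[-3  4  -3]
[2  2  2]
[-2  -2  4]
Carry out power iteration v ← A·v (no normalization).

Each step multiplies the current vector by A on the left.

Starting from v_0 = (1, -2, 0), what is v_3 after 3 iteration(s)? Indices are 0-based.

v_0 = (1, -2, 0).
v_1 = A·v_0 = (-11, -2, 2).
v_2 = A·v_1 = (19, -22, 34).
v_3 = A·v_2 = (-247, 62, 142).

v_3 = (-247, 62, 142)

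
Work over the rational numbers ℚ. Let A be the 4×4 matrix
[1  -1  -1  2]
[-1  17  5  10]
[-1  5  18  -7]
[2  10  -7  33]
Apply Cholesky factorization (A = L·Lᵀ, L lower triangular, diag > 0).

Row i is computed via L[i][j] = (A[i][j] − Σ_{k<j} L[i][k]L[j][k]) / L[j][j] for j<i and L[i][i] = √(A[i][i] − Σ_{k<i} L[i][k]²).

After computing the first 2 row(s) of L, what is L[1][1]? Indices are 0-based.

L[1][1] = 4

Step 1: L[0][0] = √(1) = 1.
  L[1][0] = (-1) / L[0][0] = -1.
Step 2: L[1][1] = √(16) = 4.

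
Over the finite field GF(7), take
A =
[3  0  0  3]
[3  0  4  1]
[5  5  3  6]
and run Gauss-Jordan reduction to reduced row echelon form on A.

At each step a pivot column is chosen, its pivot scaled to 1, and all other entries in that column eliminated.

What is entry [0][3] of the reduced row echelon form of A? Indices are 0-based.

M[0][3] = 1

pivot(0,0)=3: scale R0 → (1, 0, 0, 1)
  clear (1,0): R1 −= (3)R0 → (0, 0, 4, 5)
  clear (2,0): R2 −= (5)R0 → (0, 5, 3, 1)
pivot(1,1): swap R1↔R2
pivot(1,1)=5: scale R1 → (0, 1, 2, 3)
pivot(2,2)=4: scale R2 → (0, 0, 1, 3)
  clear (1,2): R1 −= (2)R2 → (0, 1, 0, 4)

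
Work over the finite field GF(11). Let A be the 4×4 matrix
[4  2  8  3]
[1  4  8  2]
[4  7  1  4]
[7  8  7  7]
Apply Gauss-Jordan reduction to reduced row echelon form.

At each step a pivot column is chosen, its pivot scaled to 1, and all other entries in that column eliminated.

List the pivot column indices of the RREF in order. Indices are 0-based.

[1] R0 /= 4  ⇒  (1, 6, 2, 9)
     R1 -= 1·R0  ⇒  (0, 9, 6, 4)
     R2 -= 4·R0  ⇒  (0, 5, 4, 1)
     R3 -= 7·R0  ⇒  (0, 10, 4, 10)
[2] R1 /= 9  ⇒  (0, 1, 8, 9)
     R0 -= 6·R1  ⇒  (1, 0, 9, 10)
     R2 -= 5·R1  ⇒  (0, 0, 8, 0)
     R3 -= 10·R1  ⇒  (0, 0, 1, 8)
[3] R2 /= 8  ⇒  (0, 0, 1, 0)
     R0 -= 9·R2  ⇒  (1, 0, 0, 10)
     R1 -= 8·R2  ⇒  (0, 1, 0, 9)
     R3 -= 1·R2  ⇒  (0, 0, 0, 8)
[4] R3 /= 8  ⇒  (0, 0, 0, 1)
     R0 -= 10·R3  ⇒  (1, 0, 0, 0)
     R1 -= 9·R3  ⇒  (0, 1, 0, 0)

pivot columns: 0, 1, 2, 3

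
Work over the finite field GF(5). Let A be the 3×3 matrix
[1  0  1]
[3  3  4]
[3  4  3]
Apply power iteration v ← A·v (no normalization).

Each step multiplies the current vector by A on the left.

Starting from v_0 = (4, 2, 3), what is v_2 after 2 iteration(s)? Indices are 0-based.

v_0 = (4, 2, 3).
v_1 = A·v_0 = (2, 0, 4).
v_2 = A·v_1 = (1, 2, 3).

v_2 = (1, 2, 3)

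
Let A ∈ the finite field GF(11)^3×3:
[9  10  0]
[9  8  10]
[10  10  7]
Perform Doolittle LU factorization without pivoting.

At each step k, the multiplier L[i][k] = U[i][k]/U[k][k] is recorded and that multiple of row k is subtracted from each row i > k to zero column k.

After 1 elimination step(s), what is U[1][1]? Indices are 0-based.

k=0: U[0][0]=9
  eliminate (1,0): mult=1, new row 1: (0, 9, 10); set L[1][0]=1
  eliminate (2,0): mult=6, new row 2: (0, 5, 7); set L[2][0]=6

U[1][1] = 9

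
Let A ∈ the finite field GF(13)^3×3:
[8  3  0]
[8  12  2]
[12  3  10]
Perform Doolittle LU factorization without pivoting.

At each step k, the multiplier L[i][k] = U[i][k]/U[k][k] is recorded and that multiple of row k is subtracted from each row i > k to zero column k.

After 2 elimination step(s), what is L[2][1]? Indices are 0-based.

L[2][1] = 2

Step 1: pivot at (0,0) is 8.
  row1 ← row1 − (1)·row0  ⇒  L[1][0]=1, U row1=(0, 9, 2)
  row2 ← row2 − (8)·row0  ⇒  L[2][0]=8, U row2=(0, 5, 10)
Step 2: pivot at (1,1) is 9.
  row2 ← row2 − (2)·row1  ⇒  L[2][1]=2, U row2=(0, 0, 6)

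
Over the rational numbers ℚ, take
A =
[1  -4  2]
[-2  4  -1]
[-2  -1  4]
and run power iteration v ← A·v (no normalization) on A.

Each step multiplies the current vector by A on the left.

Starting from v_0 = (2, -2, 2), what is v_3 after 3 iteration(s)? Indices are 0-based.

v_0 = (2, -2, 2).
v_1 = A·v_0 = (14, -14, 6).
v_2 = A·v_1 = (82, -90, 10).
v_3 = A·v_2 = (462, -534, -34).

v_3 = (462, -534, -34)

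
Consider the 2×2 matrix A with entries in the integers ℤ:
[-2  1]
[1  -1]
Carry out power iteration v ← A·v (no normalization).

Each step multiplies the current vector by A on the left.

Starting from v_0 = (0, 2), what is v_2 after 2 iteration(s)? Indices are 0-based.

v_0 = (0, 2).
v_1 = A·v_0 = (2, -2).
v_2 = A·v_1 = (-6, 4).

v_2 = (-6, 4)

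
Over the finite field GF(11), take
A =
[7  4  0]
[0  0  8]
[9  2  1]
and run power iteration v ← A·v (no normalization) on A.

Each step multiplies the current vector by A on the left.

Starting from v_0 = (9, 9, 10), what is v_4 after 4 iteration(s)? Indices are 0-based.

v_4 = (7, 6, 7)

v_0 = (9, 9, 10).
v_1 = A·v_0 = (0, 3, 10).
v_2 = A·v_1 = (1, 3, 5).
v_3 = A·v_2 = (8, 7, 9).
v_4 = A·v_3 = (7, 6, 7).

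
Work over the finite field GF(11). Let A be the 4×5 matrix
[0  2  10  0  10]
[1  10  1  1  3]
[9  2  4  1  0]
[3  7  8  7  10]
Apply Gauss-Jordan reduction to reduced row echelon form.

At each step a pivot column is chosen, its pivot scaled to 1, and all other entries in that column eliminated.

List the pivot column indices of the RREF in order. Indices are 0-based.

pivot columns: 0, 1, 2, 3

pivot(0,0): swap R0↔R1
pivot(0,0)=1: scale R0 → (1, 10, 1, 1, 3)
  clear (2,0): R2 −= (9)R0 → (0, 0, 6, 3, 6)
  clear (3,0): R3 −= (3)R0 → (0, 10, 5, 4, 1)
pivot(1,1)=2: scale R1 → (0, 1, 5, 0, 5)
  clear (0,1): R0 −= (10)R1 → (1, 0, 6, 1, 8)
  clear (3,1): R3 −= (10)R1 → (0, 0, 10, 4, 6)
pivot(2,2)=6: scale R2 → (0, 0, 1, 6, 1)
  clear (0,2): R0 −= (6)R2 → (1, 0, 0, 9, 2)
  clear (1,2): R1 −= (5)R2 → (0, 1, 0, 3, 0)
  clear (3,2): R3 −= (10)R2 → (0, 0, 0, 10, 7)
pivot(3,3)=10: scale R3 → (0, 0, 0, 1, 4)
  clear (0,3): R0 −= (9)R3 → (1, 0, 0, 0, 10)
  clear (1,3): R1 −= (3)R3 → (0, 1, 0, 0, 10)
  clear (2,3): R2 −= (6)R3 → (0, 0, 1, 0, 10)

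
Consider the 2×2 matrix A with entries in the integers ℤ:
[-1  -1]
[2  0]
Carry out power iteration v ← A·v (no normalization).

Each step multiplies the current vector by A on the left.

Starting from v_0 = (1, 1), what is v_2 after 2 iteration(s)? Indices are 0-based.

v_0 = (1, 1).
v_1 = A·v_0 = (-2, 2).
v_2 = A·v_1 = (0, -4).

v_2 = (0, -4)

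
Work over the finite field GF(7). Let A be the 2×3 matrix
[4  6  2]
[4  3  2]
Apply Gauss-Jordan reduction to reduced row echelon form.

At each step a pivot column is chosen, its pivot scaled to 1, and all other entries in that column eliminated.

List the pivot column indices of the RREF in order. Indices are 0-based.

[1] R0 /= 4  ⇒  (1, 5, 4)
     R1 -= 4·R0  ⇒  (0, 4, 0)
[2] R1 /= 4  ⇒  (0, 1, 0)
     R0 -= 5·R1  ⇒  (1, 0, 4)

pivot columns: 0, 1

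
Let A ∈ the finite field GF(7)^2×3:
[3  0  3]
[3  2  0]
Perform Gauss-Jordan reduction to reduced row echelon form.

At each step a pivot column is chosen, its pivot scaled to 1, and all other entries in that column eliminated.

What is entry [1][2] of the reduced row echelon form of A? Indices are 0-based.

step 1: normalize row 0 (÷3) = (1, 0, 1)
  row 1: subtract 3×row0 = (0, 2, 4)
step 2: normalize row 1 (÷2) = (0, 1, 2)

M[1][2] = 2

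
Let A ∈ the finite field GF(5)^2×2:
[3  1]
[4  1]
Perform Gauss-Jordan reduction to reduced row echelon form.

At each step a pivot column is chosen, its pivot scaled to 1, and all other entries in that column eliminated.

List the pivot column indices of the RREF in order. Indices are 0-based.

pivot columns: 0, 1

step 1: normalize row 0 (÷3) = (1, 2)
  row 1: subtract 4×row0 = (0, 3)
step 2: normalize row 1 (÷3) = (0, 1)
  row 0: subtract 2×row1 = (1, 0)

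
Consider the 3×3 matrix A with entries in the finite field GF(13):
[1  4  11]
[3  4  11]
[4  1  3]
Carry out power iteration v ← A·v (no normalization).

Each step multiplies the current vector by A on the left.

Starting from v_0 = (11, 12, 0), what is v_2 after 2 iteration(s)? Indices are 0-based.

v_0 = (11, 12, 0).
v_1 = A·v_0 = (7, 3, 4).
v_2 = A·v_1 = (11, 12, 4).

v_2 = (11, 12, 4)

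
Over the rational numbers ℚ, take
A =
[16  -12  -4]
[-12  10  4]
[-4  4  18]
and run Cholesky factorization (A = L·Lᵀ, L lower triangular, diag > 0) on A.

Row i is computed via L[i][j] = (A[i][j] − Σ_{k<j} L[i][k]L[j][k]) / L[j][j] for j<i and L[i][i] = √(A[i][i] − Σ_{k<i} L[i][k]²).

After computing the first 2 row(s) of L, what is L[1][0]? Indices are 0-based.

Step 1: L[0][0] = √(16) = 4.
  L[1][0] = (-12) / L[0][0] = -3.
Step 2: L[1][1] = √(1) = 1.

L[1][0] = -3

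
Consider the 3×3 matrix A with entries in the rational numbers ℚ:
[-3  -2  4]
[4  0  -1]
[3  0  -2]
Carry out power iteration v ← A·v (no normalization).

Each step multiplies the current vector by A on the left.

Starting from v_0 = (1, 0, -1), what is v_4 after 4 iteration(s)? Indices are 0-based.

v_4 = (763, -759, -763)

v_0 = (1, 0, -1).
v_1 = A·v_0 = (-7, 5, 5).
v_2 = A·v_1 = (31, -33, -31).
v_3 = A·v_2 = (-151, 155, 155).
v_4 = A·v_3 = (763, -759, -763).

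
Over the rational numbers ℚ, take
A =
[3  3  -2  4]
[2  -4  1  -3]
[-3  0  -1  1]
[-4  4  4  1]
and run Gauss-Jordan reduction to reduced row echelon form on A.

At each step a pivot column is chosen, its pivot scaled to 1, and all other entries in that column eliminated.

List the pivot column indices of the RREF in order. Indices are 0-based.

pivot(0,0)=3: scale R0 → (1, 1, -2/3, 4/3)
  clear (1,0): R1 −= (2)R0 → (0, -6, 7/3, -17/3)
  clear (2,0): R2 −= (-3)R0 → (0, 3, -3, 5)
  clear (3,0): R3 −= (-4)R0 → (0, 8, 4/3, 19/3)
pivot(1,1)=-6: scale R1 → (0, 1, -7/18, 17/18)
  clear (0,1): R0 −= (1)R1 → (1, 0, -5/18, 7/18)
  clear (2,1): R2 −= (3)R1 → (0, 0, -11/6, 13/6)
  clear (3,1): R3 −= (8)R1 → (0, 0, 40/9, -11/9)
pivot(2,2)=-11/6: scale R2 → (0, 0, 1, -13/11)
  clear (0,2): R0 −= (-5/18)R2 → (1, 0, 0, 2/33)
  clear (1,2): R1 −= (-7/18)R2 → (0, 1, 0, 16/33)
  clear (3,2): R3 −= (40/9)R2 → (0, 0, 0, 133/33)
pivot(3,3)=133/33: scale R3 → (0, 0, 0, 1)
  clear (0,3): R0 −= (2/33)R3 → (1, 0, 0, 0)
  clear (1,3): R1 −= (16/33)R3 → (0, 1, 0, 0)
  clear (2,3): R2 −= (-13/11)R3 → (0, 0, 1, 0)

pivot columns: 0, 1, 2, 3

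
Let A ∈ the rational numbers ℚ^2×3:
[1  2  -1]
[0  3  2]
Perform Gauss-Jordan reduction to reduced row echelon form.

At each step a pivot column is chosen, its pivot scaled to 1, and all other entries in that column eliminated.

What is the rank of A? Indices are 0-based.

pivot(0,0)=1: scale R0 → (1, 2, -1)
pivot(1,1)=3: scale R1 → (0, 1, 2/3)
  clear (0,1): R0 −= (2)R1 → (1, 0, -7/3)

rank = 2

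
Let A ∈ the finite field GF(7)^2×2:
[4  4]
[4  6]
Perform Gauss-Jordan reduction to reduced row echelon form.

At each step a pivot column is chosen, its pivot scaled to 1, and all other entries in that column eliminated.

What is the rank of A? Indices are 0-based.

step 1: normalize row 0 (÷4) = (1, 1)
  row 1: subtract 4×row0 = (0, 2)
step 2: normalize row 1 (÷2) = (0, 1)
  row 0: subtract 1×row1 = (1, 0)

rank = 2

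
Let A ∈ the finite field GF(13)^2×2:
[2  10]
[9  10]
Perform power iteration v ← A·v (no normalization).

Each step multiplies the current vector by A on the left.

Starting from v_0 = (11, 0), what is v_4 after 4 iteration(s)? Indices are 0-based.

v_0 = (11, 0).
v_1 = A·v_0 = (9, 8).
v_2 = A·v_1 = (7, 5).
v_3 = A·v_2 = (12, 9).
v_4 = A·v_3 = (10, 3).

v_4 = (10, 3)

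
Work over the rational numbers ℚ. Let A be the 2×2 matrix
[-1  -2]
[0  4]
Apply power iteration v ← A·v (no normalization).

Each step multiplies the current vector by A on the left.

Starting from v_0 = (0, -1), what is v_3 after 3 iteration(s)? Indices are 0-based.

v_0 = (0, -1).
v_1 = A·v_0 = (2, -4).
v_2 = A·v_1 = (6, -16).
v_3 = A·v_2 = (26, -64).

v_3 = (26, -64)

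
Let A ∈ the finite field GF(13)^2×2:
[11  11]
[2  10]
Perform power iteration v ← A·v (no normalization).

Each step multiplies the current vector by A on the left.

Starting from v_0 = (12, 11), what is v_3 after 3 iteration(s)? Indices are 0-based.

v_3 = (1, 12)

v_0 = (12, 11).
v_1 = A·v_0 = (6, 4).
v_2 = A·v_1 = (6, 0).
v_3 = A·v_2 = (1, 12).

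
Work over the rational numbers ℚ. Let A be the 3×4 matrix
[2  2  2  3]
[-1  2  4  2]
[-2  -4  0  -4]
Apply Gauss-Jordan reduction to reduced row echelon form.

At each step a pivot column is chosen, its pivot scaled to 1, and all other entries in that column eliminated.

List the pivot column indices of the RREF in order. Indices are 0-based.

pivot columns: 0, 1, 2

[1] R0 /= 2  ⇒  (1, 1, 1, 3/2)
     R1 -= -1·R0  ⇒  (0, 3, 5, 7/2)
     R2 -= -2·R0  ⇒  (0, -2, 2, -1)
[2] R1 /= 3  ⇒  (0, 1, 5/3, 7/6)
     R0 -= 1·R1  ⇒  (1, 0, -2/3, 1/3)
     R2 -= -2·R1  ⇒  (0, 0, 16/3, 4/3)
[3] R2 /= 16/3  ⇒  (0, 0, 1, 1/4)
     R0 -= -2/3·R2  ⇒  (1, 0, 0, 1/2)
     R1 -= 5/3·R2  ⇒  (0, 1, 0, 3/4)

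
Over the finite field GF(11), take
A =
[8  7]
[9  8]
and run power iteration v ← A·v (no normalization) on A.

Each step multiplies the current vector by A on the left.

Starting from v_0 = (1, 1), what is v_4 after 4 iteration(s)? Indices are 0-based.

v_0 = (1, 1).
v_1 = A·v_0 = (4, 6).
v_2 = A·v_1 = (8, 7).
v_3 = A·v_2 = (3, 7).
v_4 = A·v_3 = (7, 6).

v_4 = (7, 6)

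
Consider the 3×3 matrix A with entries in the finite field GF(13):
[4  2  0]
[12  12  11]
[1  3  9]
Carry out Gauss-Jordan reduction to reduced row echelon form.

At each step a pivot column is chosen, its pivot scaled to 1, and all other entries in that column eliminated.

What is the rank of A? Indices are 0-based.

rank = 3

step 1: normalize row 0 (÷4) = (1, 7, 0)
  row 1: subtract 12×row0 = (0, 6, 11)
  row 2: subtract 1×row0 = (0, 9, 9)
step 2: normalize row 1 (÷6) = (0, 1, 4)
  row 0: subtract 7×row1 = (1, 0, 11)
  row 2: subtract 9×row1 = (0, 0, 12)
step 3: normalize row 2 (÷12) = (0, 0, 1)
  row 0: subtract 11×row2 = (1, 0, 0)
  row 1: subtract 4×row2 = (0, 1, 0)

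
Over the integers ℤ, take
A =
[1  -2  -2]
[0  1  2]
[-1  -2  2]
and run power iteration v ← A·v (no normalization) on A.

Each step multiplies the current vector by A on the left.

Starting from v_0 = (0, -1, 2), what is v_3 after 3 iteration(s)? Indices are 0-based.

v_0 = (0, -1, 2).
v_1 = A·v_0 = (-2, 3, 6).
v_2 = A·v_1 = (-20, 15, 8).
v_3 = A·v_2 = (-66, 31, 6).

v_3 = (-66, 31, 6)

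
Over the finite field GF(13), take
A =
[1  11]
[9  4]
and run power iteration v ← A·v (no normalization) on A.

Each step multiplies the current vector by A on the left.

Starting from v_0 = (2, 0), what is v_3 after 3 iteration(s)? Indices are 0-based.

v_3 = (7, 2)

v_0 = (2, 0).
v_1 = A·v_0 = (2, 5).
v_2 = A·v_1 = (5, 12).
v_3 = A·v_2 = (7, 2).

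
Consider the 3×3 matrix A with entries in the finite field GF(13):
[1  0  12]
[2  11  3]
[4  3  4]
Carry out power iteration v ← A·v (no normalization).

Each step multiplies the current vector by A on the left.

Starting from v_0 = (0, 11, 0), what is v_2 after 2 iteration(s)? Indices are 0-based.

v_0 = (0, 11, 0).
v_1 = A·v_0 = (0, 4, 7).
v_2 = A·v_1 = (6, 0, 1).

v_2 = (6, 0, 1)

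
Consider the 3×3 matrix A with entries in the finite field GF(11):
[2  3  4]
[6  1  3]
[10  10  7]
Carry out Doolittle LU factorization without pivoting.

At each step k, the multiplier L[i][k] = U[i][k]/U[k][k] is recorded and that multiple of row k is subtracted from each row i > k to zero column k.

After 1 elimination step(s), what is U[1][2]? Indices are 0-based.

U[1][2] = 2

[col 0] pivot 2
  R1 -= 3*R0 → (0, 3, 2)  (L[1][0] := 3)
  R2 -= 5*R0 → (0, 6, 9)  (L[2][0] := 5)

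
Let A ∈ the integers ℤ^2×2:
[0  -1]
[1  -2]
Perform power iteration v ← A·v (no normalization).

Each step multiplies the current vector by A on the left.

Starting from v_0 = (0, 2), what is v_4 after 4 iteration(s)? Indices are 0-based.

v_0 = (0, 2).
v_1 = A·v_0 = (-2, -4).
v_2 = A·v_1 = (4, 6).
v_3 = A·v_2 = (-6, -8).
v_4 = A·v_3 = (8, 10).

v_4 = (8, 10)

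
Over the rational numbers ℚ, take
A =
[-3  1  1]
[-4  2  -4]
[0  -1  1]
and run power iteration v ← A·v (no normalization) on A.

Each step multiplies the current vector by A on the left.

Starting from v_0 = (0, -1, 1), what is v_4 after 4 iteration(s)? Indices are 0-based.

v_0 = (0, -1, 1).
v_1 = A·v_0 = (0, -6, 2).
v_2 = A·v_1 = (-4, -20, 8).
v_3 = A·v_2 = (0, -56, 28).
v_4 = A·v_3 = (-28, -224, 84).

v_4 = (-28, -224, 84)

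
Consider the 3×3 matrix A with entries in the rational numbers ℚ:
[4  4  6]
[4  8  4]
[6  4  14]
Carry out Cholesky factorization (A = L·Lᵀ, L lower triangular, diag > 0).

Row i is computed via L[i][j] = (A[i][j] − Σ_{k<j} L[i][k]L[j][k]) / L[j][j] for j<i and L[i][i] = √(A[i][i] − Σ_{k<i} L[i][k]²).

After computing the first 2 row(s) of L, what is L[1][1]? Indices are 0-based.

Step 1: L[0][0] = √(4) = 2.
  L[1][0] = (4) / L[0][0] = 2.
Step 2: L[1][1] = √(4) = 2.

L[1][1] = 2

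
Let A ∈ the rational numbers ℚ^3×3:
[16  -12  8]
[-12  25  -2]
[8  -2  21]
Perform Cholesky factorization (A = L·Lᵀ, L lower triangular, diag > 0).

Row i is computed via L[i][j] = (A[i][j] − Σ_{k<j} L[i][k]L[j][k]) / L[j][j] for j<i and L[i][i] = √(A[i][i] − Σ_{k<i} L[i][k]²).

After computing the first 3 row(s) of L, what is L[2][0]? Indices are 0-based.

Step 1: L[0][0] = √(16) = 4.
  L[1][0] = (-12) / L[0][0] = -3.
Step 2: L[1][1] = √(16) = 4.
  L[2][0] = (8) / L[0][0] = 2.
  L[2][1] = (4) / L[1][1] = 1.
Step 3: L[2][2] = √(16) = 4.

L[2][0] = 2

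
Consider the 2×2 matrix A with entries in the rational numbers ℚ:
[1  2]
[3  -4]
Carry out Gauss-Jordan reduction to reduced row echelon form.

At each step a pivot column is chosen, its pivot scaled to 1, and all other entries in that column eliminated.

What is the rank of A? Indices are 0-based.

step 1: normalize row 0 (÷1) = (1, 2)
  row 1: subtract 3×row0 = (0, -10)
step 2: normalize row 1 (÷-10) = (0, 1)
  row 0: subtract 2×row1 = (1, 0)

rank = 2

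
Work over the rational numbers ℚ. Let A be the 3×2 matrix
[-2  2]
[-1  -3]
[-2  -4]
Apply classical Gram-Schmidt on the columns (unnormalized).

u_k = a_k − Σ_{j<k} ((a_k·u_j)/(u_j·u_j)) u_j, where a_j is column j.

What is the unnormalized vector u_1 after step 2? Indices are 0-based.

u_1 = (32/9, -20/9, -22/9)

Step 1: u_0 = a_0 = (-2, -1, -2).
Step 2: u_1 = a_1 − (7/9)·u_0 = (32/9, -20/9, -22/9).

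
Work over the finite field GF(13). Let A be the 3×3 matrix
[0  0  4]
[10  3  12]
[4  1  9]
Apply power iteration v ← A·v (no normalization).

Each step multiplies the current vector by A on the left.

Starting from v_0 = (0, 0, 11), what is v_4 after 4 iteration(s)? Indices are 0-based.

v_4 = (6, 0, 9)

v_0 = (0, 0, 11).
v_1 = A·v_0 = (5, 2, 8).
v_2 = A·v_1 = (6, 9, 3).
v_3 = A·v_2 = (12, 6, 8).
v_4 = A·v_3 = (6, 0, 9).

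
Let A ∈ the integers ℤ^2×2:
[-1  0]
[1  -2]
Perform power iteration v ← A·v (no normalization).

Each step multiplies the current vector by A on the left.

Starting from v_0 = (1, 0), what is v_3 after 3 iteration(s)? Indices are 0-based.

v_3 = (-1, 7)

v_0 = (1, 0).
v_1 = A·v_0 = (-1, 1).
v_2 = A·v_1 = (1, -3).
v_3 = A·v_2 = (-1, 7).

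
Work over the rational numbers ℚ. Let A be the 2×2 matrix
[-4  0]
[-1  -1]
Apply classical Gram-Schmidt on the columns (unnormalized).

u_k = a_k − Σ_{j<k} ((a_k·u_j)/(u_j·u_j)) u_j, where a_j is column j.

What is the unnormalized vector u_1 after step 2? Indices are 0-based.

u_1 = (4/17, -16/17)

Step 1: u_0 = a_0 = (-4, -1).
Step 2: u_1 = a_1 − (1/17)·u_0 = (4/17, -16/17).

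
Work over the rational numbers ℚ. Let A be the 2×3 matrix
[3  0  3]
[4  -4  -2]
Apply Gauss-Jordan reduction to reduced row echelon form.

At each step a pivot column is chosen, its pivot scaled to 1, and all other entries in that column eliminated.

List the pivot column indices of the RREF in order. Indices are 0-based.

pivot(0,0)=3: scale R0 → (1, 0, 1)
  clear (1,0): R1 −= (4)R0 → (0, -4, -6)
pivot(1,1)=-4: scale R1 → (0, 1, 3/2)

pivot columns: 0, 1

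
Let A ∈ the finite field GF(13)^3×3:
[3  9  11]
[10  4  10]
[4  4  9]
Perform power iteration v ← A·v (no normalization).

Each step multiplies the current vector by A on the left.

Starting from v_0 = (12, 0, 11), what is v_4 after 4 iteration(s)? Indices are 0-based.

v_4 = (9, 0, 3)

v_0 = (12, 0, 11).
v_1 = A·v_0 = (1, 9, 4).
v_2 = A·v_1 = (11, 8, 11).
v_3 = A·v_2 = (5, 5, 6).
v_4 = A·v_3 = (9, 0, 3).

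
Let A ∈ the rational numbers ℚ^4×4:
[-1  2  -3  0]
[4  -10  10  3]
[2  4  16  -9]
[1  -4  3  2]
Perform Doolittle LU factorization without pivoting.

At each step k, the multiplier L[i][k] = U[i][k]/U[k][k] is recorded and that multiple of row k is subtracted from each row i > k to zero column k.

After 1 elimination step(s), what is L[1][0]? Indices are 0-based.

[col 0] pivot -1
  R1 -= -4*R0 → (0, -2, -2, 3)  (L[1][0] := -4)
  R2 -= -2*R0 → (0, 8, 10, -9)  (L[2][0] := -2)
  R3 -= -1*R0 → (0, -2, 0, 2)  (L[3][0] := -1)

L[1][0] = -4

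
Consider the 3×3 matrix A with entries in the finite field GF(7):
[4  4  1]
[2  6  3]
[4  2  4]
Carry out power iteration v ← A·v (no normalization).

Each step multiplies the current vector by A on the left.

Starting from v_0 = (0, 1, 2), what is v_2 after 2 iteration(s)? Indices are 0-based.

v_2 = (5, 2, 4)

v_0 = (0, 1, 2).
v_1 = A·v_0 = (6, 5, 3).
v_2 = A·v_1 = (5, 2, 4).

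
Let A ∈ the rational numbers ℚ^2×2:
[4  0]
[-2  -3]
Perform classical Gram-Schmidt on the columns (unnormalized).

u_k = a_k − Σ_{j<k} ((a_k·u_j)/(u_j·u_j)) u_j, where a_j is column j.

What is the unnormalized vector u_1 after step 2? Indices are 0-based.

Step 1: u_0 = a_0 = (4, -2).
Step 2: u_1 = a_1 − (3/10)·u_0 = (-6/5, -12/5).

u_1 = (-6/5, -12/5)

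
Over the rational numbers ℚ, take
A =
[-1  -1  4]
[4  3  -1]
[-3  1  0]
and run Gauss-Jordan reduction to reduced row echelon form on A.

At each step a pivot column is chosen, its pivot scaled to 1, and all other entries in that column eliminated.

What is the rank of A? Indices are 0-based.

pivot(0,0)=-1: scale R0 → (1, 1, -4)
  clear (1,0): R1 −= (4)R0 → (0, -1, 15)
  clear (2,0): R2 −= (-3)R0 → (0, 4, -12)
pivot(1,1)=-1: scale R1 → (0, 1, -15)
  clear (0,1): R0 −= (1)R1 → (1, 0, 11)
  clear (2,1): R2 −= (4)R1 → (0, 0, 48)
pivot(2,2)=48: scale R2 → (0, 0, 1)
  clear (0,2): R0 −= (11)R2 → (1, 0, 0)
  clear (1,2): R1 −= (-15)R2 → (0, 1, 0)

rank = 3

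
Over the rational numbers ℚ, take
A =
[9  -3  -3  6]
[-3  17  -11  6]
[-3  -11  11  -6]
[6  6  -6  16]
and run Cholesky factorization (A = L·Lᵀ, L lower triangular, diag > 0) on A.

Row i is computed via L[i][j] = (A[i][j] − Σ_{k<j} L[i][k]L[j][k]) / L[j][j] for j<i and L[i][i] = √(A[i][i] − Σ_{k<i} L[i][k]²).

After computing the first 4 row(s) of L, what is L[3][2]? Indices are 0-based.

Step 1: L[0][0] = √(9) = 3.
  L[1][0] = (-3) / L[0][0] = -1.
Step 2: L[1][1] = √(16) = 4.
  L[2][0] = (-3) / L[0][0] = -1.
  L[2][1] = (-12) / L[1][1] = -3.
Step 3: L[2][2] = √(1) = 1.
  L[3][0] = (6) / L[0][0] = 2.
  L[3][1] = (8) / L[1][1] = 2.
  L[3][2] = (2) / L[2][2] = 2.
Step 4: L[3][3] = √(4) = 2.

L[3][2] = 2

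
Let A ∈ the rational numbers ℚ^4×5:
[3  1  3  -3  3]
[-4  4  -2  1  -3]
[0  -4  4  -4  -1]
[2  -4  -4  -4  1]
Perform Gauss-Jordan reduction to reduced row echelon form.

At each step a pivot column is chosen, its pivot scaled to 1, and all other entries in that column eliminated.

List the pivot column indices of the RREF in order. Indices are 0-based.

pivot columns: 0, 1, 2, 3

step 1: normalize row 0 (÷3) = (1, 1/3, 1, -1, 1)
  row 1: subtract -4×row0 = (0, 16/3, 2, -3, 1)
  row 3: subtract 2×row0 = (0, -14/3, -6, -2, -1)
step 2: normalize row 1 (÷16/3) = (0, 1, 3/8, -9/16, 3/16)
  row 0: subtract 1/3×row1 = (1, 0, 7/8, -13/16, 15/16)
  row 2: subtract -4×row1 = (0, 0, 11/2, -25/4, -1/4)
  row 3: subtract -14/3×row1 = (0, 0, -17/4, -37/8, -1/8)
step 3: normalize row 2 (÷11/2) = (0, 0, 1, -25/22, -1/22)
  row 0: subtract 7/8×row2 = (1, 0, 0, 2/11, 43/44)
  row 1: subtract 3/8×row2 = (0, 1, 0, -3/22, 9/44)
  row 3: subtract -17/4×row2 = (0, 0, 0, -104/11, -7/22)
step 4: normalize row 3 (÷-104/11) = (0, 0, 0, 1, 7/208)
  row 0: subtract 2/11×row3 = (1, 0, 0, 0, 101/104)
  row 1: subtract -3/22×row3 = (0, 1, 0, 0, 87/416)
  row 2: subtract -25/22×row3 = (0, 0, 1, 0, -3/416)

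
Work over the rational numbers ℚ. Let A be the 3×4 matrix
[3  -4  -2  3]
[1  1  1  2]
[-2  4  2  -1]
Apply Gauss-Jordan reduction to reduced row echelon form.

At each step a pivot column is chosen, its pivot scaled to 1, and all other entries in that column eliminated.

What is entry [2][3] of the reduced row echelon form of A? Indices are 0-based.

M[2][3] = -3/2

[1] R0 /= 3  ⇒  (1, -4/3, -2/3, 1)
     R1 -= 1·R0  ⇒  (0, 7/3, 5/3, 1)
     R2 -= -2·R0  ⇒  (0, 4/3, 2/3, 1)
[2] R1 /= 7/3  ⇒  (0, 1, 5/7, 3/7)
     R0 -= -4/3·R1  ⇒  (1, 0, 2/7, 11/7)
     R2 -= 4/3·R1  ⇒  (0, 0, -2/7, 3/7)
[3] R2 /= -2/7  ⇒  (0, 0, 1, -3/2)
     R0 -= 2/7·R2  ⇒  (1, 0, 0, 2)
     R1 -= 5/7·R2  ⇒  (0, 1, 0, 3/2)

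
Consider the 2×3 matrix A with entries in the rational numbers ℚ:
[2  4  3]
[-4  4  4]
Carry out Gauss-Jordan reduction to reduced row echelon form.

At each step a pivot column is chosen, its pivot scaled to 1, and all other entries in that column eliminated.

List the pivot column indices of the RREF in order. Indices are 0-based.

pivot columns: 0, 1

step 1: normalize row 0 (÷2) = (1, 2, 3/2)
  row 1: subtract -4×row0 = (0, 12, 10)
step 2: normalize row 1 (÷12) = (0, 1, 5/6)
  row 0: subtract 2×row1 = (1, 0, -1/6)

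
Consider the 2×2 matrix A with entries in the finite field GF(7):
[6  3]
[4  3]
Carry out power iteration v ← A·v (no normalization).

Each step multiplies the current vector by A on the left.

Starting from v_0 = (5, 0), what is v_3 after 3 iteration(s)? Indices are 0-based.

v_3 = (6, 2)

v_0 = (5, 0).
v_1 = A·v_0 = (2, 6).
v_2 = A·v_1 = (2, 5).
v_3 = A·v_2 = (6, 2).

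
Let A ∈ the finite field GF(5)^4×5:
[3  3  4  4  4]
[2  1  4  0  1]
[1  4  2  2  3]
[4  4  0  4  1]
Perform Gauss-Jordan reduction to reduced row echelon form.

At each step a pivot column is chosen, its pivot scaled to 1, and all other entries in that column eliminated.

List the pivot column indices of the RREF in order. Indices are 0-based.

pivot columns: 0, 1, 2, 3

step 1: normalize row 0 (÷3) = (1, 1, 3, 3, 3)
  row 1: subtract 2×row0 = (0, 4, 3, 4, 0)
  row 2: subtract 1×row0 = (0, 3, 4, 4, 0)
  row 3: subtract 4×row0 = (0, 0, 3, 2, 4)
step 2: normalize row 1 (÷4) = (0, 1, 2, 1, 0)
  row 0: subtract 1×row1 = (1, 0, 1, 2, 3)
  row 2: subtract 3×row1 = (0, 0, 3, 1, 0)
step 3: normalize row 2 (÷3) = (0, 0, 1, 2, 0)
  row 0: subtract 1×row2 = (1, 0, 0, 0, 3)
  row 1: subtract 2×row2 = (0, 1, 0, 2, 0)
  row 3: subtract 3×row2 = (0, 0, 0, 1, 4)
step 4: normalize row 3 (÷1) = (0, 0, 0, 1, 4)
  row 1: subtract 2×row3 = (0, 1, 0, 0, 2)
  row 2: subtract 2×row3 = (0, 0, 1, 0, 2)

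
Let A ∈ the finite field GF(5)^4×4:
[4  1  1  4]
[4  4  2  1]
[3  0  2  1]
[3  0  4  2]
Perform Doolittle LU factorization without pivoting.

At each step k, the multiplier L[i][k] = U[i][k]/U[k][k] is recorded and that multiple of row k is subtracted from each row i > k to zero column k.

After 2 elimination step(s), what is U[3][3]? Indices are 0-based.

U[3][3] = 2

[col 0] pivot 4
  R1 -= 1*R0 → (0, 3, 1, 2)  (L[1][0] := 1)
  R2 -= 2*R0 → (0, 3, 0, 3)  (L[2][0] := 2)
  R3 -= 2*R0 → (0, 3, 2, 4)  (L[3][0] := 2)
[col 1] pivot 3
  R2 -= 1*R1 → (0, 0, 4, 1)  (L[2][1] := 1)
  R3 -= 1*R1 → (0, 0, 1, 2)  (L[3][1] := 1)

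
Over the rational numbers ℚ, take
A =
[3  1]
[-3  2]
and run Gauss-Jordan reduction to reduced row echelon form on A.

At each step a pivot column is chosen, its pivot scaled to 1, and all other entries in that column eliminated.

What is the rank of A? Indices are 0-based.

[1] R0 /= 3  ⇒  (1, 1/3)
     R1 -= -3·R0  ⇒  (0, 3)
[2] R1 /= 3  ⇒  (0, 1)
     R0 -= 1/3·R1  ⇒  (1, 0)

rank = 2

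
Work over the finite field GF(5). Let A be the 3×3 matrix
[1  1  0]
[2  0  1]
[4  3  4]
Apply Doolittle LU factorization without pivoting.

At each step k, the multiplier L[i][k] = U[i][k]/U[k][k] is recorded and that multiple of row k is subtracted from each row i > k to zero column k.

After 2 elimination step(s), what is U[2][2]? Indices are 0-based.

k=0: U[0][0]=1
  eliminate (1,0): mult=2, new row 1: (0, 3, 1); set L[1][0]=2
  eliminate (2,0): mult=4, new row 2: (0, 4, 4); set L[2][0]=4
k=1: U[1][1]=3
  eliminate (2,1): mult=3, new row 2: (0, 0, 1); set L[2][1]=3

U[2][2] = 1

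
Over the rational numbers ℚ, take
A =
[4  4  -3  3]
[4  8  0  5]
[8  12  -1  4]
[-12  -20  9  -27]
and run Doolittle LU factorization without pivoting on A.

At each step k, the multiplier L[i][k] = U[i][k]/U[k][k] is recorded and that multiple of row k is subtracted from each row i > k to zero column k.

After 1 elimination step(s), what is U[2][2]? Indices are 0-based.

[col 0] pivot 4
  R1 -= 1*R0 → (0, 4, 3, 2)  (L[1][0] := 1)
  R2 -= 2*R0 → (0, 4, 5, -2)  (L[2][0] := 2)
  R3 -= -3*R0 → (0, -8, 0, -18)  (L[3][0] := -3)

U[2][2] = 5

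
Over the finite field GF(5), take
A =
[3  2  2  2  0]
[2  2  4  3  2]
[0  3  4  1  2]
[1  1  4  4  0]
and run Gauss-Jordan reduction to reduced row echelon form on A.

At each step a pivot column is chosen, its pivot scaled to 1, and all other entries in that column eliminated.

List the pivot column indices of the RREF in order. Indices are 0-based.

[1] R0 /= 3  ⇒  (1, 4, 4, 4, 0)
     R1 -= 2·R0  ⇒  (0, 4, 1, 0, 2)
     R3 -= 1·R0  ⇒  (0, 2, 0, 0, 0)
[2] R1 /= 4  ⇒  (0, 1, 4, 0, 3)
     R0 -= 4·R1  ⇒  (1, 0, 3, 4, 3)
     R2 -= 3·R1  ⇒  (0, 0, 2, 1, 3)
     R3 -= 2·R1  ⇒  (0, 0, 2, 0, 4)
[3] R2 /= 2  ⇒  (0, 0, 1, 3, 4)
     R0 -= 3·R2  ⇒  (1, 0, 0, 0, 1)
     R1 -= 4·R2  ⇒  (0, 1, 0, 3, 2)
     R3 -= 2·R2  ⇒  (0, 0, 0, 4, 1)
[4] R3 /= 4  ⇒  (0, 0, 0, 1, 4)
     R1 -= 3·R3  ⇒  (0, 1, 0, 0, 0)
     R2 -= 3·R3  ⇒  (0, 0, 1, 0, 2)

pivot columns: 0, 1, 2, 3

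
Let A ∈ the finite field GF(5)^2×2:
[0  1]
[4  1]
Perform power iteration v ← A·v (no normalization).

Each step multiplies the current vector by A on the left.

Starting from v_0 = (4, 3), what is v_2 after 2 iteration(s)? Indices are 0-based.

v_2 = (4, 1)

v_0 = (4, 3).
v_1 = A·v_0 = (3, 4).
v_2 = A·v_1 = (4, 1).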